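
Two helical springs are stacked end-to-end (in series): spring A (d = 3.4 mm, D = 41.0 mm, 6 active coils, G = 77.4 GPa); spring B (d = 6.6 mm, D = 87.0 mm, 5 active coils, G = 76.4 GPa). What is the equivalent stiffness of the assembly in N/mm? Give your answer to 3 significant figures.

1.99 N/mm

k_A = Gd⁴/(8D³N_a) = (77.4×10³)(3.4⁴)/(8·41.0³·6) = 3.1265 N/mm
k_B = Gd⁴/(8D³N_a) = (76.4×10³)(6.6⁴)/(8·87.0³·5) = 5.5037 N/mm
Series: 1/k_eq = 1/3.1265 + 1/5.5037 = 0.50154; k_eq = 1.9939 N/mm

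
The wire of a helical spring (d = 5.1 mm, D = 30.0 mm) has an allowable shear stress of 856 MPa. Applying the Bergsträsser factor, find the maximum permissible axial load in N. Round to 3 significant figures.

1200 N

C = D/d = 30.0/5.1 = 5.8824
K_B = (4C+2)/(4C−3) = 25.529/20.529 = 1.2436
τ_max = K·8FD/(πd³) → F_max = τ_allow·πd³/(8DK)
F_max = 856·π·5.1³/(8·30.0·1.2436) = 3.5673e+05/298.45 = 1195.2 N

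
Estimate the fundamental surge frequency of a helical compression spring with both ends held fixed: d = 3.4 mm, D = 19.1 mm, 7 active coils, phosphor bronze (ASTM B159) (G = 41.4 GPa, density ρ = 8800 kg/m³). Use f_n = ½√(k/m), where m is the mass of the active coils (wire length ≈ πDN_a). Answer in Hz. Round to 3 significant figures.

325 Hz

k = Gd⁴/(8D³N_a) = (41.4×10³)(3.4⁴)/(8·19.1³·7) = 14.178 N/mm = 14178 N/m
Wire length L = πDN_a = π·19.1·7 = 420.03 mm
m = ρ·(πd²/4)·L = 8800 × 9.0792×10⁻⁶ m² × 0.42003 m = 0.033559 kg
f_n = ½√(k/m) = 0.5·√(14178/0.033559) = 0.5·√(4.2249e+05) = 325 Hz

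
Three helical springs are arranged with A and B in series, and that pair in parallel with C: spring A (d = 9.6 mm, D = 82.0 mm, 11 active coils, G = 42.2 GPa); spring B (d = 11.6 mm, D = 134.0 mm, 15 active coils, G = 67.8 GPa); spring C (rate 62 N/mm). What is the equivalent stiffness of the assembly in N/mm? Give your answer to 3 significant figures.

64.7 N/mm

k_A = Gd⁴/(8D³N_a) = (42.2×10³)(9.6⁴)/(8·82.0³·11) = 7.3871 N/mm
k_B = Gd⁴/(8D³N_a) = (67.8×10³)(11.6⁴)/(8·134.0³·15) = 4.2517 N/mm
Springs A,B series: k_AB = 1/(1/7.3871+1/4.2517) = 2.6985 N/mm; parallel with C: k_eq = 2.6985+62 = 64.699 N/mm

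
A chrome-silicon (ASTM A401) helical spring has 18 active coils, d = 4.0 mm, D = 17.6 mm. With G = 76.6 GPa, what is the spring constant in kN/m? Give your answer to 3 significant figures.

25.0 kN/m

k = Gd⁴/(8D³N_a) = (76.6×10³ × 4.0⁴) / (8 × 17.6³ × 18)
  = 1.96096e+07 / 785056 = 24.979 N/mm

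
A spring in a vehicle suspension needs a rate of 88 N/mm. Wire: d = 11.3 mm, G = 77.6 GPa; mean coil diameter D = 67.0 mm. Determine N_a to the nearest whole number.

6

N_a = Gd⁴/(8D³k) = (77.6×10³ × 11.3⁴)/(8 × 67.0³ × 88)
    = 1.26525e+09 / 2.11737e+08 = 5.976 → 6 coils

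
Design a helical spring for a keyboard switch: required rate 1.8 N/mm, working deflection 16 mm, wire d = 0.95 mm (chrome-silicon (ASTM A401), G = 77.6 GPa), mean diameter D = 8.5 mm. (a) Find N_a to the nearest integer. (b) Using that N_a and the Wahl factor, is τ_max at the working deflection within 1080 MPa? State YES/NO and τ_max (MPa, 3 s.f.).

N_a = Gd⁴/(8D³k) = (77.6×10³)(0.95⁴)/(8·8.5³·1.8) = 7.147 → N_a = 7
Actual rate k = Gd⁴/(8D³·7) = 1.8379 N/mm
Working load F = kδ = 1.8379·16 = 29.406 N
C = 8.5/0.95 = 8.9474; K_W = (4C−1)/(4C−4)+0.615/C = 1.1631
τ_max = K_W·8FD/(πd³) = 1.1631·742.37 = 863.45 MPa
τ_max ≤ 1080 MPa → acceptable

(a) 7 coils; (b) YES, τ_max = 863 MPa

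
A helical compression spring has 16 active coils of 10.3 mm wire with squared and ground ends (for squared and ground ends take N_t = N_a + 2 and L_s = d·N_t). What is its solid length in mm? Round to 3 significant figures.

squared and ground ends: N_t = N_a + 2 = 16 + 2 = 18
L_s = d·N_t = 10.3 × 18 = 185.4 mm

185 mm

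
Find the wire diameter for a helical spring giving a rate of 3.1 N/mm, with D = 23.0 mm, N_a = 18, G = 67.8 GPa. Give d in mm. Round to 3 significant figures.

d = (8D³N_a·k / G)^(1/4) = (8·23.0³·18·3.1 / (67.8×10³))^0.25
  = (80.108)^0.25 = 2.9917 mm

2.99 mm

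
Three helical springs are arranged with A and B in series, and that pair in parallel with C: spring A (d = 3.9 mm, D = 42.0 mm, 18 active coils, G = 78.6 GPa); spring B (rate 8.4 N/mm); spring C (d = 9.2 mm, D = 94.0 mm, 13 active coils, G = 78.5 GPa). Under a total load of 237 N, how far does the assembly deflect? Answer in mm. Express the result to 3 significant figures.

k_A = Gd⁴/(8D³N_a) = (78.6×10³)(3.9⁴)/(8·42.0³·18) = 1.7044 N/mm
k_C = Gd⁴/(8D³N_a) = (78.5×10³)(9.2⁴)/(8·94.0³·13) = 6.5103 N/mm
Springs A,B series: k_AB = 1/(1/1.7044+1/8.4) = 1.4169 N/mm; parallel with C: k_eq = 1.4169+6.5103 = 7.9272 N/mm
δ = F/k_eq = 237/7.9272 = 29.897 mm

29.9 mm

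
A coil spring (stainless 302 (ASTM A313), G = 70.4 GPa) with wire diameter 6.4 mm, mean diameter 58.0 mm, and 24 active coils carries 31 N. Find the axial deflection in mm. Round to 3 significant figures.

k = Gd⁴/(8D³N_a) = (70.4×10³)(6.4⁴)/(8·58.0³·24) = 3.1529 N/mm
δ = F/k = 31 / 3.1529 = 9.8323 mm

9.83 mm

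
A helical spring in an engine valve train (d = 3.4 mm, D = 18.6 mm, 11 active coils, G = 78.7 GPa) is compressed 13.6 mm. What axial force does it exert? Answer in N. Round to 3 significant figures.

k = Gd⁴/(8D³N_a) = (78.7×10³)(3.4⁴)/(8·18.6³·11) = 18.572 N/mm
F = k·δ = 18.572 × 13.6 = 252.59 N

253 N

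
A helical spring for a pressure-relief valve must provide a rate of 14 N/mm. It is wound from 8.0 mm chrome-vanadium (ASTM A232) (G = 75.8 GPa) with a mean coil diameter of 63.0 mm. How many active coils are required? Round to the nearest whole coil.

N_a = Gd⁴/(8D³k) = (75.8×10³ × 8.0⁴)/(8 × 63.0³ × 14)
    = 3.10477e+08 / 2.80053e+07 = 11.09 → 11 coils

11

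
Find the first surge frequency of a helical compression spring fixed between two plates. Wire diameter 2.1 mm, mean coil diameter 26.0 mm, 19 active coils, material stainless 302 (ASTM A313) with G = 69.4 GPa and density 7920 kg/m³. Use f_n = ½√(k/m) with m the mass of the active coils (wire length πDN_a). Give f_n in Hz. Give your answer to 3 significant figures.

k = Gd⁴/(8D³N_a) = (69.4×10³)(2.1⁴)/(8·26.0³·19) = 0.50521 N/mm = 505.21 N/m
Wire length L = πDN_a = π·26.0·19 = 1551.9 mm
m = ρ·(πd²/4)·L = 7920 × 3.4636×10⁻⁶ m² × 1.5519 m = 0.042573 kg
f_n = ½√(k/m) = 0.5·√(505.21/0.042573) = 0.5·√(11867) = 54.468 Hz

54.5 Hz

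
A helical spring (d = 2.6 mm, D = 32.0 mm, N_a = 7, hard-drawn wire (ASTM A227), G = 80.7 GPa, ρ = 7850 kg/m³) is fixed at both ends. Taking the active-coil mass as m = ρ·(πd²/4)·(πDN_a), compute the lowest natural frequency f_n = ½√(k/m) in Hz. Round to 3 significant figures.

k = Gd⁴/(8D³N_a) = (80.7×10³)(2.6⁴)/(8·32.0³·7) = 2.0097 N/mm = 2009.7 N/m
Wire length L = πDN_a = π·32.0·7 = 703.72 mm
m = ρ·(πd²/4)·L = 7850 × 5.3093×10⁻⁶ m² × 0.70372 m = 0.029329 kg
f_n = ½√(k/m) = 0.5·√(2009.7/0.029329) = 0.5·√(68521) = 130.88 Hz

131 Hz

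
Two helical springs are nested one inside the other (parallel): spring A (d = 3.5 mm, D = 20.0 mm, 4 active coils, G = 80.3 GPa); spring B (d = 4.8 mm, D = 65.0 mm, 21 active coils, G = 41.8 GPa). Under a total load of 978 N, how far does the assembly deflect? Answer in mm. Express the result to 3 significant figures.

20.6 mm

k_A = Gd⁴/(8D³N_a) = (80.3×10³)(3.5⁴)/(8·20.0³·4) = 47.07 N/mm
k_B = Gd⁴/(8D³N_a) = (41.8×10³)(4.8⁴)/(8·65.0³·21) = 0.48094 N/mm
Parallel: k_eq = 47.07 + 0.48094 = 47.551 N/mm
δ = F/k_eq = 978/47.551 = 20.567 mm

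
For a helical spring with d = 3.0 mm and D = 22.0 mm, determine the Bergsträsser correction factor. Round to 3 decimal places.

C = D/d = 22.0/3.0 = 7.3333
K_B = (4C+2)/(4C−3) = 31.333/26.333 = 1.1899

1.190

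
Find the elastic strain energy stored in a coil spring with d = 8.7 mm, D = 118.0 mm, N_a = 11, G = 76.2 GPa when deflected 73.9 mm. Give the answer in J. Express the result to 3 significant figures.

8.24 J

k = Gd⁴/(8D³N_a) = (76.2×10³)(8.7⁴)/(8·118.0³·11) = 3.0193 N/mm
U = ½kδ² = 0.5 × 3.0193 × 73.9² = 8244.5 N·mm = 8.2445 J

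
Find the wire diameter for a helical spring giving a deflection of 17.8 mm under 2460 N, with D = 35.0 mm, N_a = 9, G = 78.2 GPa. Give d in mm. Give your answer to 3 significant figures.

Required rate k = F/δ = 2460/17.8 = 138.2 N/mm
d = (8D³N_a·k / G)^(1/4) = (8·35.0³·9·138.2 / (78.2×10³))^0.25
  = (5455.6)^0.25 = 8.5943 mm

8.59 mm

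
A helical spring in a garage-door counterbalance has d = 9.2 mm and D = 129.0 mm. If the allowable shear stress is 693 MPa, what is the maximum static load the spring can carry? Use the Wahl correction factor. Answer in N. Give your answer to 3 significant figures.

C = D/d = 129.0/9.2 = 14.0217
K_W = (4C−1)/(4C−4) + 0.615/C = 55.087/52.087 + 0.0439 = 1.1015
τ_max = K·8FD/(πd³) → F_max = τ_allow·πd³/(8DK)
F_max = 693·π·9.2³/(8·129.0·1.1015) = 1.6953e+06/1136.7 = 1491.4 N

1490 N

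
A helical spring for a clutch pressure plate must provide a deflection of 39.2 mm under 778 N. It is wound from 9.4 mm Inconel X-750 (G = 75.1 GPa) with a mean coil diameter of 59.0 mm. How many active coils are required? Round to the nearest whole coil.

18

Required rate k = F/δ = 778/39.2 = 19.847 N/mm
N_a = Gd⁴/(8D³k) = (75.1×10³ × 9.4⁴)/(8 × 59.0³ × 19.847)
    = 5.86342e+08 / 3.26092e+07 = 17.98 → 18 coils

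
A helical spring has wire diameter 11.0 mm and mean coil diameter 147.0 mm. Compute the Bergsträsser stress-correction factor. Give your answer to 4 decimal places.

1.0991

C = D/d = 147.0/11.0 = 13.3636
K_B = (4C+2)/(4C−3) = 55.455/50.455 = 1.0991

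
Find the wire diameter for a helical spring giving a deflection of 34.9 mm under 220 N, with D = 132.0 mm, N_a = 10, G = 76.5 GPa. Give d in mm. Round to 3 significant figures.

Required rate k = F/δ = 220/34.9 = 6.3037 N/mm
d = (8D³N_a·k / G)^(1/4) = (8·132.0³·10·6.3037 / (76.5×10³))^0.25
  = (15162)^0.25 = 11.0965 mm

11.1 mm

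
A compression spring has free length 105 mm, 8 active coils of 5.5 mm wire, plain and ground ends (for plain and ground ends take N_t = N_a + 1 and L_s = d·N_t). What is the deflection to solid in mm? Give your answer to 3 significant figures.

55.5 mm

N_t = 9; L_s = 5.5·9 = 49.5 mm
δ_solid = L₀ − L_s = 105 − 49.5 = 55.5 mm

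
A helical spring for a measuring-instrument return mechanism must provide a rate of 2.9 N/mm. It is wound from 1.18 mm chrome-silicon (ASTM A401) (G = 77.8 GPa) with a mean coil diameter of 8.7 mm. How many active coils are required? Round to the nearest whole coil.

10

N_a = Gd⁴/(8D³k) = (77.8×10³ × 1.18⁴)/(8 × 8.7³ × 2.9)
    = 150837 / 15277.3 = 9.873 → 10 coils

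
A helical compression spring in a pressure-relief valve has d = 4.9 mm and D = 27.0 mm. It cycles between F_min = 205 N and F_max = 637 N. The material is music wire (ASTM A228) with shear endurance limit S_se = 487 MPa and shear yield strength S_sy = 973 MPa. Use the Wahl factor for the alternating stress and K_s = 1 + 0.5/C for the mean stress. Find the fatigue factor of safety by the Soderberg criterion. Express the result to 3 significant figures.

1.65

C = D/d = 27.0/4.9 = 5.5102; K_W = (4C−1)/(4C−4)+0.615/C = 1.2779; K_s = 1+0.5/C = 1.0907
F_a = (F_max−F_min)/2 = 216 N; F_m = (F_max+F_min)/2 = 421 N
τ_a = K_W·8F_aD/(πd³) = 1.2779 × 126.23 = 161.31 MPa
τ_m = K_s·8F_mD/(πd³) = 1.0907 × 246.04 = 268.36 MPa
Soderberg: 1/n_f = τ_a/S_se + τ_m/S_sy = 161.31/487 + 268.36/973 = 0.33124 + 0.27581 = 0.60704
n_f = 1/0.60704 = 1.647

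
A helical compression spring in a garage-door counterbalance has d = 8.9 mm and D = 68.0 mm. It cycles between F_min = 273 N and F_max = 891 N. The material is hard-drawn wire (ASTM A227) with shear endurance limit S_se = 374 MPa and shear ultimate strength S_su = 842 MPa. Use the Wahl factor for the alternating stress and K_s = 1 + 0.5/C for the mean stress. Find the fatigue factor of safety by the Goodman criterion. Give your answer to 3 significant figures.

C = D/d = 68.0/8.9 = 7.6404; K_W = (4C−1)/(4C−4)+0.615/C = 1.1934; K_s = 1+0.5/C = 1.0654
F_a = (F_max−F_min)/2 = 309 N; F_m = (F_max+F_min)/2 = 582 N
τ_a = K_W·8F_aD/(πd³) = 1.1934 × 75.899 = 90.581 MPa
τ_m = K_s·8F_mD/(πd³) = 1.0654 × 142.96 = 152.31 MPa
Goodman: 1/n_f = τ_a/S_se + τ_m/S_su = 90.581/374 + 152.31/842 = 0.24220 + 0.18089 = 0.42309
n_f = 1/0.42309 = 2.364

2.36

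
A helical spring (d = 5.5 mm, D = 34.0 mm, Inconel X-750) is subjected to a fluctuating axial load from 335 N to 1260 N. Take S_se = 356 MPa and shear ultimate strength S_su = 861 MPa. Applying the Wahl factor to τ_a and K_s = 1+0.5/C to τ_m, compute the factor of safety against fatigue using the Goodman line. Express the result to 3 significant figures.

0.734

C = D/d = 34.0/5.5 = 6.1818; K_W = (4C−1)/(4C−4)+0.615/C = 1.2442; K_s = 1+0.5/C = 1.0809
F_a = (F_max−F_min)/2 = 462.5 N; F_m = (F_max+F_min)/2 = 797.5 N
τ_a = K_W·8F_aD/(πd³) = 1.2442 × 240.68 = 299.46 MPa
τ_m = K_s·8F_mD/(πd³) = 1.0809 × 415.01 = 448.58 MPa
Goodman: 1/n_f = τ_a/S_se + τ_m/S_su = 299.46/356 + 448.58/861 = 0.84118 + 0.52100 = 1.3622
n_f = 1/1.3622 = 0.7341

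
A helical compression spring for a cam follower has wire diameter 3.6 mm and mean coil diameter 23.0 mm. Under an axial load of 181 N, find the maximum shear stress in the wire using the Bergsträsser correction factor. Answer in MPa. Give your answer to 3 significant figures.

Spring index C = D/d = 23.0/3.6 = 6.3889
K_B = (4C+2)/(4C−3) = 27.556/22.556 = 1.2217
τ₀ = 8FD/(πd³) = 8·181·23.0/(π·3.6³) = 33304/146.57 = 227.22 MPa
τ_max = K·τ₀ = 1.2217 × 227.22 = 277.58 MPa

278 MPa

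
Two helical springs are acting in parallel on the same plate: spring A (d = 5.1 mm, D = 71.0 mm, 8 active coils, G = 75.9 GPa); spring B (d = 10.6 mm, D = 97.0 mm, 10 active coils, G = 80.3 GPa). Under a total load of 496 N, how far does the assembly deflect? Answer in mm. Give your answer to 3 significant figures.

30.8 mm

k_A = Gd⁴/(8D³N_a) = (75.9×10³)(5.1⁴)/(8·71.0³·8) = 2.2416 N/mm
k_B = Gd⁴/(8D³N_a) = (80.3×10³)(10.6⁴)/(8·97.0³·10) = 13.885 N/mm
Parallel: k_eq = 2.2416 + 13.885 = 16.126 N/mm
δ = F/k_eq = 496/16.126 = 30.757 mm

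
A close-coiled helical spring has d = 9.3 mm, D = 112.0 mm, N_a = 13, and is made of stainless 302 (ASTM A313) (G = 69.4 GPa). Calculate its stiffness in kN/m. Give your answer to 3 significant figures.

k = Gd⁴/(8D³N_a) = (69.4×10³ × 9.3⁴) / (8 × 112.0³ × 13)
  = 5.19148e+08 / 1.46113e+08 = 3.5531 N/mm

3.55 kN/m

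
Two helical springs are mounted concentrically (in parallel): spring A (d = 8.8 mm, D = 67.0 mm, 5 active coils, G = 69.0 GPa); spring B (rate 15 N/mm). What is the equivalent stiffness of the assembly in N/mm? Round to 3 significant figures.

k_A = Gd⁴/(8D³N_a) = (69.0×10³)(8.8⁴)/(8·67.0³·5) = 34.395 N/mm
Parallel: k_eq = 34.395 + 15 = 49.395 N/mm

49.4 N/mm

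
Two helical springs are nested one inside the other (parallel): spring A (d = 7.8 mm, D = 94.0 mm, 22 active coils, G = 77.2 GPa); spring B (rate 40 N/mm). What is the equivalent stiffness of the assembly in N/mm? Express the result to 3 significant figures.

42.0 N/mm

k_A = Gd⁴/(8D³N_a) = (77.2×10³)(7.8⁴)/(8·94.0³·22) = 1.9548 N/mm
Parallel: k_eq = 1.9548 + 40 = 41.955 N/mm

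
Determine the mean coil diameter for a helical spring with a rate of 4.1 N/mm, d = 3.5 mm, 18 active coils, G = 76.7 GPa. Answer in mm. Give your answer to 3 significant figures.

D = (Gd⁴/(8N_a·k))^(1/3) = (76.7×10³·3.5⁴/(8·18·4.1))^(1/3)
  = (19494.9)^(1/3) = 26.9137 mm

26.9 mm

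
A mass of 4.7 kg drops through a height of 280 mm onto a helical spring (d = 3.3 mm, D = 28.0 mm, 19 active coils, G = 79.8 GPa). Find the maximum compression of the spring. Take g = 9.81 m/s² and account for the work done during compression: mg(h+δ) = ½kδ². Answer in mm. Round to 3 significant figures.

113 mm

k = Gd⁴/(8D³N_a) = (79.8×10³)(3.3⁴)/(8·28.0³·19) = 2.8362 N/mm
W = mg = 4.7 × 9.81 = 46.107 N
½kδ² − Wδ − Wh = 0 → δ = (W + √(W² + 2kWh))/k
δ = (46.107 + √(2125.9 + 73231.2))/2.8362 = (46.107 + 274.51)/2.8362 = 113.04 mm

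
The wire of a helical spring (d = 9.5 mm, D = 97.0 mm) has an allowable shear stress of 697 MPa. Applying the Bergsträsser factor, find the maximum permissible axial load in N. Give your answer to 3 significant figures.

2140 N

C = D/d = 97.0/9.5 = 10.2105
K_B = (4C+2)/(4C−3) = 42.842/37.842 = 1.1321
τ_max = K·8FD/(πd³) → F_max = τ_allow·πd³/(8DK)
F_max = 697·π·9.5³/(8·97.0·1.1321) = 1.8774e+06/878.53 = 2137 N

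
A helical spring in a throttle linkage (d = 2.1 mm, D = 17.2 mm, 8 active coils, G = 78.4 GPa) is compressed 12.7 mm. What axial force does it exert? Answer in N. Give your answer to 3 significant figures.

k = Gd⁴/(8D³N_a) = (78.4×10³)(2.1⁴)/(8·17.2³·8) = 4.682 N/mm
F = k·δ = 4.682 × 12.7 = 59.461 N

59.5 N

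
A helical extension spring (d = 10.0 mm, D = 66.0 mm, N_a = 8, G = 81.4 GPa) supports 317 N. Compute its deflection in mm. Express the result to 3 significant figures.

k = Gd⁴/(8D³N_a) = (81.4×10³)(10.0⁴)/(8·66.0³·8) = 44.24 N/mm
δ = F/k = 317 / 44.24 = 7.1655 mm

7.17 mm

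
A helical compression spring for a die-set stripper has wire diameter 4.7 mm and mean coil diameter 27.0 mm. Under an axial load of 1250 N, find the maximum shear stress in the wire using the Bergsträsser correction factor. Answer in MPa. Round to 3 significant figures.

1030 MPa

Spring index C = D/d = 27.0/4.7 = 5.7447
K_B = (4C+2)/(4C−3) = 24.979/19.979 = 1.2503
τ₀ = 8FD/(πd³) = 8·1250·27.0/(π·4.7³) = 270000/326.17 = 827.79 MPa
τ_max = K·τ₀ = 1.2503 × 827.79 = 1035 MPa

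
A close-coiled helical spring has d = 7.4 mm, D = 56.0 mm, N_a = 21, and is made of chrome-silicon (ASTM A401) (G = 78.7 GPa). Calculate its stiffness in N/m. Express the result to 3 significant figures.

k = Gd⁴/(8D³N_a) = (78.7×10³ × 7.4⁴) / (8 × 56.0³ × 21)
  = 2.35994e+08 / 2.95035e+07 = 7.9989 N/mm = 7998.9 N/m

8000 N/m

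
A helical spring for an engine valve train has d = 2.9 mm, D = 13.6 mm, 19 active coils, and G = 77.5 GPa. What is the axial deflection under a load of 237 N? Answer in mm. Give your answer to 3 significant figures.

k = Gd⁴/(8D³N_a) = (77.5×10³)(2.9⁴)/(8·13.6³·19) = 14.336 N/mm
δ = F/k = 237 / 14.336 = 16.532 mm

16.5 mm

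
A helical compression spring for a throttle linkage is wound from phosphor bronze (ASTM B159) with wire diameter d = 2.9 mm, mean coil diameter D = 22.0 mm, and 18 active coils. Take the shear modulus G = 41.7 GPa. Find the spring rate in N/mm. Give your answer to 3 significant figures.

1.92 N/mm

k = Gd⁴/(8D³N_a) = (41.7×10³ × 2.9⁴) / (8 × 22.0³ × 18)
  = 2.94936e+06 / 1.53331e+06 = 1.9235 N/mm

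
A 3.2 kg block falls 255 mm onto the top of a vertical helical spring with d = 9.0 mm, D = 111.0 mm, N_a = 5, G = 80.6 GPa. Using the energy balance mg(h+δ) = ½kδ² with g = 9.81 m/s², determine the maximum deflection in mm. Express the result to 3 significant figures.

k = Gd⁴/(8D³N_a) = (80.6×10³)(9.0⁴)/(8·111.0³·5) = 9.6667 N/mm
W = mg = 3.2 × 9.81 = 31.392 N
½kδ² − Wδ − Wh = 0 → δ = (W + √(W² + 2kWh))/k
δ = (31.392 + √(985.46 + 154762))/9.6667 = (31.392 + 394.65)/9.6667 = 44.073 mm

44.1 mm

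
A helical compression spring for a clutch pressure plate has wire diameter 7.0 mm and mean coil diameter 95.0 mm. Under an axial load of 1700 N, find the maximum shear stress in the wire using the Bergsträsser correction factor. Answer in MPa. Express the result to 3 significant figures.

Spring index C = D/d = 95.0/7.0 = 13.5714
K_B = (4C+2)/(4C−3) = 56.286/51.286 = 1.0975
τ₀ = 8FD/(πd³) = 8·1700·95.0/(π·7.0³) = 1.292e+06/1077.6 = 1199 MPa
τ_max = K·τ₀ = 1.0975 × 1199 = 1315.9 MPa

1320 MPa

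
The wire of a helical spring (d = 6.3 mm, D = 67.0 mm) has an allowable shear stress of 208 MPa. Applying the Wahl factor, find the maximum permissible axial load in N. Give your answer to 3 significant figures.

C = D/d = 67.0/6.3 = 10.6349
K_W = (4C−1)/(4C−4) + 0.615/C = 41.540/38.540 + 0.0578 = 1.1357
τ_max = K·8FD/(πd³) → F_max = τ_allow·πd³/(8DK)
F_max = 208·π·6.3³/(8·67.0·1.1357) = 1.6339e+05/608.72 = 268.42 N

268 N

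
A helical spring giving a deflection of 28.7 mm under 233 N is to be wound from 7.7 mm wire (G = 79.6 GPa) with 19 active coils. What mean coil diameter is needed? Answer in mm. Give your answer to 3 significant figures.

Required rate k = F/δ = 233/28.7 = 8.1185 N/mm
D = (Gd⁴/(8N_a·k))^(1/3) = (79.6×10³·7.7⁴/(8·19·8.1185))^(1/3)
  = (226756)^(1/3) = 60.9798 mm

61.0 mm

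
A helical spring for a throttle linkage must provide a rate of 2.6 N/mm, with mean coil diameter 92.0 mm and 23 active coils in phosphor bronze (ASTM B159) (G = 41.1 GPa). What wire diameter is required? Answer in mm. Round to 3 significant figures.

9.76 mm

d = (8D³N_a·k / G)^(1/4) = (8·92.0³·23·2.6 / (41.1×10³))^0.25
  = (9063.9)^0.25 = 9.7573 mm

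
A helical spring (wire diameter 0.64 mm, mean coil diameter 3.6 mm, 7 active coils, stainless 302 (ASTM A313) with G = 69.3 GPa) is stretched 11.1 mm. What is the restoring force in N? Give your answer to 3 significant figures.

49.4 N

k = Gd⁴/(8D³N_a) = (69.3×10³)(0.64⁴)/(8·3.6³·7) = 4.45 N/mm
F = k·δ = 4.45 × 11.1 = 49.395 N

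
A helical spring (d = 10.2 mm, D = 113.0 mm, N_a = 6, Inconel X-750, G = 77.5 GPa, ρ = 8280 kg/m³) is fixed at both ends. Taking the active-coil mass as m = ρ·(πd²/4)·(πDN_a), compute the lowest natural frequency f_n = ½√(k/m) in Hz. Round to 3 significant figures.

k = Gd⁴/(8D³N_a) = (77.5×10³)(10.2⁴)/(8·113.0³·6) = 12.112 N/mm = 12112 N/m
Wire length L = πDN_a = π·113.0·6 = 2130 mm
m = ρ·(πd²/4)·L = 8280 × 81.713×10⁻⁶ m² × 2.13 m = 1.4411 kg
f_n = ½√(k/m) = 0.5·√(12112/1.4411) = 0.5·√(8404.8) = 45.839 Hz

45.8 Hz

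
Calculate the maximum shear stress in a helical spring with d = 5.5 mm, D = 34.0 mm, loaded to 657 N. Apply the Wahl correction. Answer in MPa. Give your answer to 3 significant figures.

425 MPa

Spring index C = D/d = 34.0/5.5 = 6.1818
K_W = (4C−1)/(4C−4) + 0.615/C = 23.727/20.727 + 0.0995 = 1.2442
τ₀ = 8FD/(πd³) = 8·657·34.0/(π·5.5³) = 178704/522.68 = 341.9 MPa
τ_max = K·τ₀ = 1.2442 × 341.9 = 425.4 MPa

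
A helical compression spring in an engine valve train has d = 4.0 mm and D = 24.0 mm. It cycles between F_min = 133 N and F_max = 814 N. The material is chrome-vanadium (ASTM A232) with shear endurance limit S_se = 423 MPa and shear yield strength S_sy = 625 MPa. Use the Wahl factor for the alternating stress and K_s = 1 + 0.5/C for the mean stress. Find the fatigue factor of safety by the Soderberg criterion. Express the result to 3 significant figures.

0.573

C = D/d = 24.0/4.0 = 6.0000; K_W = (4C−1)/(4C−4)+0.615/C = 1.2525; K_s = 1+0.5/C = 1.0833
F_a = (F_max−F_min)/2 = 340.5 N; F_m = (F_max+F_min)/2 = 473.5 N
τ_a = K_W·8F_aD/(πd³) = 1.2525 × 325.15 = 407.25 MPa
τ_m = K_s·8F_mD/(πd³) = 1.0833 × 452.16 = 489.84 MPa
Soderberg: 1/n_f = τ_a/S_se + τ_m/S_sy = 407.25/423 + 489.84/625 = 0.96278 + 0.78374 = 1.7465
n_f = 1/1.7465 = 0.5726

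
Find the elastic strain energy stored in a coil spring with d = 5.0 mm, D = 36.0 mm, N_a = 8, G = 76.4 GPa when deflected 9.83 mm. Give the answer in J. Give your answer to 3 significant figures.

0.773 J

k = Gd⁴/(8D³N_a) = (76.4×10³)(5.0⁴)/(8·36.0³·8) = 15.991 N/mm
U = ½kδ² = 0.5 × 15.991 × 9.83² = 772.61 N·mm = 0.77261 J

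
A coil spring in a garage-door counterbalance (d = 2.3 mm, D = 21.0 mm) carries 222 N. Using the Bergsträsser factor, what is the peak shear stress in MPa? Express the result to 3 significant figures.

Spring index C = D/d = 21.0/2.3 = 9.1304
K_B = (4C+2)/(4C−3) = 38.522/33.522 = 1.1492
τ₀ = 8FD/(πd³) = 8·222·21.0/(π·2.3³) = 37296/38.224 = 975.73 MPa
τ_max = K·τ₀ = 1.1492 × 975.73 = 1121.3 MPa

1120 MPa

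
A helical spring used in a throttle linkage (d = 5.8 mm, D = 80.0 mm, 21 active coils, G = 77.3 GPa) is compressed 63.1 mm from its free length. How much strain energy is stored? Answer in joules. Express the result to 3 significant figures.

2.02 J

k = Gd⁴/(8D³N_a) = (77.3×10³)(5.8⁴)/(8·80.0³·21) = 1.017 N/mm
U = ½kδ² = 0.5 × 1.017 × 63.1² = 2024.6 N·mm = 2.0246 J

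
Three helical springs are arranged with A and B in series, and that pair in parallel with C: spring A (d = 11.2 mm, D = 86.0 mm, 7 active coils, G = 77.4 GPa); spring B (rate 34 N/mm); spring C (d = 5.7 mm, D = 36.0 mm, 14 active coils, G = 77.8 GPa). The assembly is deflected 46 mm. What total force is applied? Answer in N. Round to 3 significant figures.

k_A = Gd⁴/(8D³N_a) = (77.4×10³)(11.2⁴)/(8·86.0³·7) = 34.192 N/mm
k_C = Gd⁴/(8D³N_a) = (77.8×10³)(5.7⁴)/(8·36.0³·14) = 15.716 N/mm
Springs A,B series: k_AB = 1/(1/34.192+1/34) = 17.048 N/mm; parallel with C: k_eq = 17.048+15.716 = 32.764 N/mm
F = k_eq·δ = 32.764·46 = 1507.2 N

1510 N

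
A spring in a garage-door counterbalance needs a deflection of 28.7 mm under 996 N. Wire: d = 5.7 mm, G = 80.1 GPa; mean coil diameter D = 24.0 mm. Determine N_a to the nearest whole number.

22

Required rate k = F/δ = 996/28.7 = 34.704 N/mm
N_a = Gd⁴/(8D³k) = (80.1×10³ × 5.7⁴)/(8 × 24.0³ × 34.704)
    = 8.45536e+07 / 3.83797e+06 = 22.03 → 22 coils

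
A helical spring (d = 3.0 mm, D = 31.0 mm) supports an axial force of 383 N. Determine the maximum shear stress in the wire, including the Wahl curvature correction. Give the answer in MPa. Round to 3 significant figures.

Spring index C = D/d = 31.0/3.0 = 10.3333
K_W = (4C−1)/(4C−4) + 0.615/C = 40.333/37.333 + 0.0595 = 1.1399
τ₀ = 8FD/(πd³) = 8·383·31.0/(π·3.0³) = 94984/84.823 = 1119.8 MPa
τ_max = K·τ₀ = 1.1399 × 1119.8 = 1276.4 MPa

1280 MPa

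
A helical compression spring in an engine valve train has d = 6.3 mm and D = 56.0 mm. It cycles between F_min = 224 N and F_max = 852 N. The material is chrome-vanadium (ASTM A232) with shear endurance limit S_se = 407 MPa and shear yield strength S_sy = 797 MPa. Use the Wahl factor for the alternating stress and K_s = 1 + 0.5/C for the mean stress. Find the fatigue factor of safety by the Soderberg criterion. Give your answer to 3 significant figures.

C = D/d = 56.0/6.3 = 8.8889; K_W = (4C−1)/(4C−4)+0.615/C = 1.1643; K_s = 1+0.5/C = 1.0562
F_a = (F_max−F_min)/2 = 314 N; F_m = (F_max+F_min)/2 = 538 N
τ_a = K_W·8F_aD/(πd³) = 1.1643 × 179.08 = 208.49 MPa
τ_m = K_s·8F_mD/(πd³) = 1.0562 × 306.82 = 324.08 MPa
Soderberg: 1/n_f = τ_a/S_se + τ_m/S_sy = 208.49/407 + 324.08/797 = 0.51226 + 0.40663 = 0.91889
n_f = 1/0.91889 = 1.088

1.09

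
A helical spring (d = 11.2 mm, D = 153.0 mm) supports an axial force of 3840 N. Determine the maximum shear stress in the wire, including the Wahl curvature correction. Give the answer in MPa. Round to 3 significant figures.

Spring index C = D/d = 153.0/11.2 = 13.6607
K_W = (4C−1)/(4C−4) + 0.615/C = 53.643/50.643 + 0.0450 = 1.1043
τ₀ = 8FD/(πd³) = 8·3840·153.0/(π·11.2³) = 4.70016e+06/4413.7 = 1064.9 MPa
τ_max = K·τ₀ = 1.1043 × 1064.9 = 1175.9 MPa

1180 MPa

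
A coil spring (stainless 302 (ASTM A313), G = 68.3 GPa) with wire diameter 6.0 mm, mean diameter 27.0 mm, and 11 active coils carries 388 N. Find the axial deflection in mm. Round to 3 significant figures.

k = Gd⁴/(8D³N_a) = (68.3×10³)(6.0⁴)/(8·27.0³·11) = 51.104 N/mm
δ = F/k = 388 / 51.104 = 7.5924 mm

7.59 mm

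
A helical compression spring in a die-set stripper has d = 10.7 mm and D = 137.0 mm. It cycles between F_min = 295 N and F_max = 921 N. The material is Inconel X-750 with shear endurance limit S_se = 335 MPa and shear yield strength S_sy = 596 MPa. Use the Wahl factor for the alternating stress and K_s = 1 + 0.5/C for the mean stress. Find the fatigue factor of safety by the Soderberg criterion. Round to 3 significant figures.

C = D/d = 137.0/10.7 = 12.8037; K_W = (4C−1)/(4C−4)+0.615/C = 1.1116; K_s = 1+0.5/C = 1.0391
F_a = (F_max−F_min)/2 = 313 N; F_m = (F_max+F_min)/2 = 608 N
τ_a = K_W·8F_aD/(πd³) = 1.1116 × 89.136 = 99.081 MPa
τ_m = K_s·8F_mD/(πd³) = 1.0391 × 173.15 = 179.91 MPa
Soderberg: 1/n_f = τ_a/S_se + τ_m/S_sy = 99.081/335 + 179.91/596 = 0.29576 + 0.30186 = 0.59762
n_f = 1/0.59762 = 1.673

1.67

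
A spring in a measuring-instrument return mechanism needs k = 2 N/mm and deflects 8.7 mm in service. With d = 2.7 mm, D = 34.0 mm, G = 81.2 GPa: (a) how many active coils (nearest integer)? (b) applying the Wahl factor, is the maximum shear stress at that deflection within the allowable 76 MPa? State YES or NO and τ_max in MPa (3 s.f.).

(a) 7 coils; (b) NO, τ_max = 83.5 MPa

N_a = Gd⁴/(8D³k) = (81.2×10³)(2.7⁴)/(8·34.0³·2) = 6.862 → N_a = 7
Actual rate k = Gd⁴/(8D³·7) = 1.9606 N/mm
Working load F = kδ = 1.9606·8.7 = 17.057 N
C = 34.0/2.7 = 12.5926; K_W = (4C−1)/(4C−4)+0.615/C = 1.1135
τ_max = K_W·8FD/(πd³) = 1.1135·75.03 = 83.548 MPa
τ_max > 76 MPa → exceeds allowable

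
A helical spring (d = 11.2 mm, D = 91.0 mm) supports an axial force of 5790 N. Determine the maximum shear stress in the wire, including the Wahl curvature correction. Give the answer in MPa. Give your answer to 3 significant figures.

Spring index C = D/d = 91.0/11.2 = 8.1250
K_W = (4C−1)/(4C−4) + 0.615/C = 31.500/28.500 + 0.0757 = 1.1810
τ₀ = 8FD/(πd³) = 8·5790·91.0/(π·11.2³) = 4.21512e+06/4413.7 = 955.01 MPa
τ_max = K·τ₀ = 1.1810 × 955.01 = 1127.8 MPa

1130 MPa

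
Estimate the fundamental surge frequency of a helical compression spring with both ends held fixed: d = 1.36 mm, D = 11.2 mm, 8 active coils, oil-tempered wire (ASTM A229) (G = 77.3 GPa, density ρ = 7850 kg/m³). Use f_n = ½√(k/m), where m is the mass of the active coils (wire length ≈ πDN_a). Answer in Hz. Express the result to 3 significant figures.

479 Hz

k = Gd⁴/(8D³N_a) = (77.3×10³)(1.36⁴)/(8·11.2³·8) = 2.941 N/mm = 2941 N/m
Wire length L = πDN_a = π·11.2·8 = 281.49 mm
m = ρ·(πd²/4)·L = 7850 × 1.4527×10⁻⁶ m² × 0.28149 m = 0.0032099 kg
f_n = ½√(k/m) = 0.5·√(2941/0.0032099) = 0.5·√(9.1623e+05) = 478.6 Hz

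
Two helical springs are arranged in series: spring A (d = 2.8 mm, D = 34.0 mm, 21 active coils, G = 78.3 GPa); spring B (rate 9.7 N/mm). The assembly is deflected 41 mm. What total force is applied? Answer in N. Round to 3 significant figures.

k_A = Gd⁴/(8D³N_a) = (78.3×10³)(2.8⁴)/(8·34.0³·21) = 0.72887 N/mm
Series: 1/k_eq = 1/0.72887 + 1/9.7 = 1.4751; k_eq = 0.67793 N/mm
F = k_eq·δ = 0.67793·41 = 27.795 N

27.8 N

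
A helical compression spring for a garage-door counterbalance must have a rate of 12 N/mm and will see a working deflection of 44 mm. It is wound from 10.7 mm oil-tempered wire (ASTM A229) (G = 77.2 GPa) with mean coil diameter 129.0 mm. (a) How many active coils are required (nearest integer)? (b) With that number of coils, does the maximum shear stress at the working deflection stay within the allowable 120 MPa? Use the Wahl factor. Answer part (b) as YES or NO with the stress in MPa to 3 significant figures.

N_a = Gd⁴/(8D³k) = (77.2×10³)(10.7⁴)/(8·129.0³·12) = 4.91 → N_a = 5
Actual rate k = Gd⁴/(8D³·5) = 11.785 N/mm
Working load F = kδ = 11.785·44 = 518.53 N
C = 129.0/10.7 = 12.0561; K_W = (4C−1)/(4C−4)+0.615/C = 1.1188
τ_max = K_W·8FD/(πd³) = 1.1188·139.04 = 155.57 MPa
τ_max > 120 MPa → exceeds allowable

(a) 5 coils; (b) NO, τ_max = 156 MPa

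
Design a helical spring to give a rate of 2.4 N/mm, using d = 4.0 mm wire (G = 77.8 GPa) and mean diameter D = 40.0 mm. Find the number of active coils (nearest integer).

N_a = Gd⁴/(8D³k) = (77.8×10³ × 4.0⁴)/(8 × 40.0³ × 2.4)
    = 1.99168e+07 / 1.2288e+06 = 16.21 → 16 coils

16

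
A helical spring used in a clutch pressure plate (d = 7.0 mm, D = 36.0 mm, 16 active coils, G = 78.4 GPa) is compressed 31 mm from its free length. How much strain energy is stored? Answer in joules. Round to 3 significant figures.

15.1 J

k = Gd⁴/(8D³N_a) = (78.4×10³)(7.0⁴)/(8·36.0³·16) = 31.52 N/mm
U = ½kδ² = 0.5 × 31.52 × 31² = 15146 N·mm = 15.146 J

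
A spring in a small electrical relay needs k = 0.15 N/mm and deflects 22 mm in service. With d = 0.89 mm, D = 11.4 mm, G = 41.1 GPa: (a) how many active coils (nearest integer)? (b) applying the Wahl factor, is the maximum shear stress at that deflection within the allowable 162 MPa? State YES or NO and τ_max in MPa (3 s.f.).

(a) 15 coils; (b) YES, τ_max = 146 MPa

N_a = Gd⁴/(8D³k) = (41.1×10³)(0.89⁴)/(8·11.4³·0.15) = 14.5 → N_a = 15
Actual rate k = Gd⁴/(8D³·15) = 0.14505 N/mm
Working load F = kδ = 0.14505·22 = 3.191 N
C = 11.4/0.89 = 12.8090; K_W = (4C−1)/(4C−4)+0.615/C = 1.1115
τ_max = K_W·8FD/(πd³) = 1.1115·131.4 = 146.06 MPa
τ_max ≤ 162 MPa → acceptable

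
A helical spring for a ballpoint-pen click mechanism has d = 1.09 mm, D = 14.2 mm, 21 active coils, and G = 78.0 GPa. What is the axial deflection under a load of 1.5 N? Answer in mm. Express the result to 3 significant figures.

6.55 mm

k = Gd⁴/(8D³N_a) = (78.0×10³)(1.09⁴)/(8·14.2³·21) = 0.22889 N/mm
δ = F/k = 1.5 / 0.22889 = 6.5534 mm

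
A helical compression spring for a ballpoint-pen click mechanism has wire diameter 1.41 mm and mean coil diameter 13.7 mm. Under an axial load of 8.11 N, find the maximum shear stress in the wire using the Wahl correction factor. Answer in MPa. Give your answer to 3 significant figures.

Spring index C = D/d = 13.7/1.41 = 9.7163
K_W = (4C−1)/(4C−4) + 0.615/C = 37.865/34.865 + 0.0633 = 1.1493
τ₀ = 8FD/(πd³) = 8·8.11·13.7/(π·1.41³) = 888.856/8.8066 = 100.93 MPa
τ_max = K·τ₀ = 1.1493 × 100.93 = 116 MPa

116 MPa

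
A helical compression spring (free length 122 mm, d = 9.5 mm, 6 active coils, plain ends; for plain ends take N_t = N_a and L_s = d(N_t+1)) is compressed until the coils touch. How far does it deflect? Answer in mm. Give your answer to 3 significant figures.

55.5 mm

N_t = 6; L_s = 9.5·7 = 66.5 mm
δ_solid = L₀ − L_s = 122 − 66.5 = 55.5 mm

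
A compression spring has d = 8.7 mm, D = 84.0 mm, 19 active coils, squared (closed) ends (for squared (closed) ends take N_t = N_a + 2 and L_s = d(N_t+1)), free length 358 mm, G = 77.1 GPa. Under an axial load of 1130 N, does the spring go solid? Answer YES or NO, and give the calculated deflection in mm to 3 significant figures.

k = Gd⁴/(8D³N_a) = (77.1×10³)(8.7⁴)/(8·84.0³·19) = 4.9029 N/mm
N_t = 21; L_s = 8.7·22 = 191.4 mm; δ_solid = L₀ − L_s = 358 − 191.4 = 166.6 mm
δ = F/k = 1130/4.9029 = 230.48 mm
δ ≥ δ_solid → spring goes solid

YES, δ = 230 mm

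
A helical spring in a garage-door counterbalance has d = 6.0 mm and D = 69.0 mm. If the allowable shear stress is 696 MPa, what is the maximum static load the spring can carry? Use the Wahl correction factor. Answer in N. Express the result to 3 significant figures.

761 N

C = D/d = 69.0/6.0 = 11.5000
K_W = (4C−1)/(4C−4) + 0.615/C = 45.000/42.000 + 0.0535 = 1.1249
τ_max = K·8FD/(πd³) → F_max = τ_allow·πd³/(8DK)
F_max = 696·π·6.0³/(8·69.0·1.1249) = 4.7229e+05/620.95 = 760.6 N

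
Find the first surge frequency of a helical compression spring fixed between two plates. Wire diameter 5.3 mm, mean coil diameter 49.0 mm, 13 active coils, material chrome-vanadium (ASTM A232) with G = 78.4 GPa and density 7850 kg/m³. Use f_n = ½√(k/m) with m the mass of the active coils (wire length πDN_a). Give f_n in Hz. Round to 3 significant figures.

60.4 Hz

k = Gd⁴/(8D³N_a) = (78.4×10³)(5.3⁴)/(8·49.0³·13) = 5.0559 N/mm = 5055.9 N/m
Wire length L = πDN_a = π·49.0·13 = 2001.2 mm
m = ρ·(πd²/4)·L = 7850 × 22.062×10⁻⁶ m² × 2.0012 m = 0.34658 kg
f_n = ½√(k/m) = 0.5·√(5055.9/0.34658) = 0.5·√(14588) = 60.391 Hz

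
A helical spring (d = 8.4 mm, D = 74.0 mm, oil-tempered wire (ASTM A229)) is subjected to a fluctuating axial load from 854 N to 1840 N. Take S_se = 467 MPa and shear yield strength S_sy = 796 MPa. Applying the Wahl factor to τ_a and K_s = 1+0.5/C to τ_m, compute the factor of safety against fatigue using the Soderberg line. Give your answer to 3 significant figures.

C = D/d = 74.0/8.4 = 8.8095; K_W = (4C−1)/(4C−4)+0.615/C = 1.1658; K_s = 1+0.5/C = 1.0568
F_a = (F_max−F_min)/2 = 493 N; F_m = (F_max+F_min)/2 = 1347 N
τ_a = K_W·8F_aD/(πd³) = 1.1658 × 156.74 = 182.74 MPa
τ_m = K_s·8F_mD/(πd³) = 1.0568 × 428.25 = 452.56 MPa
Soderberg: 1/n_f = τ_a/S_se + τ_m/S_sy = 182.74/467 + 452.56/796 = 0.39130 + 0.56854 = 0.95984
n_f = 1/0.95984 = 1.042

1.04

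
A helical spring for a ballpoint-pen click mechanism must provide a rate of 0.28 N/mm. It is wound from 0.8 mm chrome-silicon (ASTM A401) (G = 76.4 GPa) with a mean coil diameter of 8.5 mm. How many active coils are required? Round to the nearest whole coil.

N_a = Gd⁴/(8D³k) = (76.4×10³ × 0.8⁴)/(8 × 8.5³ × 0.28)
    = 31293.4 / 1375.64 = 22.75 → 23 coils

23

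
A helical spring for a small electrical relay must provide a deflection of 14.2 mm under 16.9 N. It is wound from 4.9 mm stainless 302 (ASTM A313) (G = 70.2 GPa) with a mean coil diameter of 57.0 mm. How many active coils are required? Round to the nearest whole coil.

23

Required rate k = F/δ = 16.9/14.2 = 1.1901 N/mm
N_a = Gd⁴/(8D³k) = (70.2×10³ × 4.9⁴)/(8 × 57.0³ × 1.1901)
    = 4.04689e+07 / 1.76325e+06 = 22.95 → 23 coils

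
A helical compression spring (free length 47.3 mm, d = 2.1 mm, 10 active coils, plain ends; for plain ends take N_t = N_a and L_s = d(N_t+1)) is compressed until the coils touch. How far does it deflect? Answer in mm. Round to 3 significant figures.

N_t = 10; L_s = 2.1·11 = 23.1 mm
δ_solid = L₀ − L_s = 47.3 − 23.1 = 24.2 mm

24.2 mm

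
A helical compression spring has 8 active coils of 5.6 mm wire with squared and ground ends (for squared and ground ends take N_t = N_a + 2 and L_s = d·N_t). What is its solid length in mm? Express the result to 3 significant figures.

56.0 mm

squared and ground ends: N_t = N_a + 2 = 8 + 2 = 10
L_s = d·N_t = 5.6 × 10 = 56 mm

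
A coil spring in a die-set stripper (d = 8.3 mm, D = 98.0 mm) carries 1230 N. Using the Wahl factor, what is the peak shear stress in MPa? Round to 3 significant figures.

602 MPa

Spring index C = D/d = 98.0/8.3 = 11.8072
K_W = (4C−1)/(4C−4) + 0.615/C = 46.229/43.229 + 0.0521 = 1.1215
τ₀ = 8FD/(πd³) = 8·1230·98.0/(π·8.3³) = 964320/1796.3 = 536.83 MPa
τ_max = K·τ₀ = 1.1215 × 536.83 = 602.05 MPa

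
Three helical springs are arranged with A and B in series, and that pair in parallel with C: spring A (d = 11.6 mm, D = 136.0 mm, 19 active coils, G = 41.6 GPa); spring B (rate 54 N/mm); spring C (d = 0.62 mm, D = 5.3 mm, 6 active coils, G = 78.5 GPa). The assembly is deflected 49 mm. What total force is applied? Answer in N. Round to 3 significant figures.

173 N

k_A = Gd⁴/(8D³N_a) = (41.6×10³)(11.6⁴)/(8·136.0³·19) = 1.97 N/mm
k_C = Gd⁴/(8D³N_a) = (78.5×10³)(0.62⁴)/(8·5.3³·6) = 1.6232 N/mm
Springs A,B series: k_AB = 1/(1/1.97+1/54) = 1.9007 N/mm; parallel with C: k_eq = 1.9007+1.6232 = 3.5238 N/mm
F = k_eq·δ = 3.5238·49 = 172.67 N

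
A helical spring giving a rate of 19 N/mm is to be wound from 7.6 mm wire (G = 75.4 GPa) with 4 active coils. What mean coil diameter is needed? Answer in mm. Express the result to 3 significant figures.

D = (Gd⁴/(8N_a·k))^(1/3) = (75.4×10³·7.6⁴/(8·4·19))^(1/3)
  = (413735)^(1/3) = 74.5145 mm

74.5 mm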